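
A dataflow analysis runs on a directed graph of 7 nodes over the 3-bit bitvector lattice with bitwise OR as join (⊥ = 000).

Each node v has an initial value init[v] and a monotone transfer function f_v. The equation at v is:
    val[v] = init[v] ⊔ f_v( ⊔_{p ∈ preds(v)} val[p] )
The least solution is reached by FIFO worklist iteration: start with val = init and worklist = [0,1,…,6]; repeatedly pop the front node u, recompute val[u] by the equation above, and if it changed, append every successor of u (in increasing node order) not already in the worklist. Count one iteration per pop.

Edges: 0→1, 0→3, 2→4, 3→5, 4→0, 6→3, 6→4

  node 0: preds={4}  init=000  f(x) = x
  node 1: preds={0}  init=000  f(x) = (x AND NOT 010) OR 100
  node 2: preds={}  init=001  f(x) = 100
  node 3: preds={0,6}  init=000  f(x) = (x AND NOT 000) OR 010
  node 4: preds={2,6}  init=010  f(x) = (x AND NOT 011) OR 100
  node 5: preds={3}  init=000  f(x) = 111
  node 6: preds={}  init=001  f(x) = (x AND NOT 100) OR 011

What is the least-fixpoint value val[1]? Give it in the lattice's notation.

Worklist (12 pops):
  #1 pop 0: in=010 → 010 (was 000); enqueue []
  #2 pop 1: in=010 → 100 (was 000); enqueue []
  #3 pop 2: in=000 → 101 (was 001); enqueue []
  #4 pop 3: in=011 → 011 (was 000); enqueue []
  #5 pop 4: in=101 → 110 (was 010); enqueue [0]
  #6 pop 5: in=011 → 111 (was 000); enqueue []
  #7 pop 6: in=000 → 011 (was 001); enqueue [3,4]
  #8 pop 0: in=110 → 110 (was 010); enqueue [1]
  #9 pop 3: in=111 → 111 (was 011); enqueue [5]
  #10 pop 4: in=111 → 110 (no change)
  #11 pop 1: in=110 → 100 (no change)
  #12 pop 5: in=111 → 111 (no change)

Fixpoint:
  val[0] = 110
  val[1] = 100
  val[2] = 101
  val[3] = 111
  val[4] = 110
  val[5] = 111
  val[6] = 011

100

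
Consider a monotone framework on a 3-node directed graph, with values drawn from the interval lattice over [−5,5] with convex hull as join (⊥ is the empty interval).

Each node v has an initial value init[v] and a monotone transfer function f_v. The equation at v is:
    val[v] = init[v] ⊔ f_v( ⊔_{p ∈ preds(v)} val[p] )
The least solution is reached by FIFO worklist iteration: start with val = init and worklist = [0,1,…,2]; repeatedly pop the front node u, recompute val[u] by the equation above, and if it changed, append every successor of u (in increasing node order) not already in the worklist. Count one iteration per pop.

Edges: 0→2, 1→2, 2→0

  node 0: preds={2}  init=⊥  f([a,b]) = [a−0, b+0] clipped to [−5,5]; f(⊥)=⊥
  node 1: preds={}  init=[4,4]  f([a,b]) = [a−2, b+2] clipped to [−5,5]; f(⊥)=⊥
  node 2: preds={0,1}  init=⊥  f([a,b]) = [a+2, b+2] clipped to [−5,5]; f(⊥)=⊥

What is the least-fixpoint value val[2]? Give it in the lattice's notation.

[5,5]

Iteration log — 5 steps:
  step 1. node 0  ⊔preds=⊥  new=⊥  stable
  step 2. node 1  ⊔preds=⊥  new=[4,4]  stable
  step 3. node 2  ⊔preds=[4,4]  new=[5,5]  old=⊥  +wl: 0
  step 4. node 0  ⊔preds=[5,5]  new=[5,5]  old=⊥  +wl: 2
  step 5. node 2  ⊔preds=[4,5]  new=[5,5]  stable

Least fixpoint reached:
  node 0: [5,5]
  node 1: [4,4]
  node 2: [5,5]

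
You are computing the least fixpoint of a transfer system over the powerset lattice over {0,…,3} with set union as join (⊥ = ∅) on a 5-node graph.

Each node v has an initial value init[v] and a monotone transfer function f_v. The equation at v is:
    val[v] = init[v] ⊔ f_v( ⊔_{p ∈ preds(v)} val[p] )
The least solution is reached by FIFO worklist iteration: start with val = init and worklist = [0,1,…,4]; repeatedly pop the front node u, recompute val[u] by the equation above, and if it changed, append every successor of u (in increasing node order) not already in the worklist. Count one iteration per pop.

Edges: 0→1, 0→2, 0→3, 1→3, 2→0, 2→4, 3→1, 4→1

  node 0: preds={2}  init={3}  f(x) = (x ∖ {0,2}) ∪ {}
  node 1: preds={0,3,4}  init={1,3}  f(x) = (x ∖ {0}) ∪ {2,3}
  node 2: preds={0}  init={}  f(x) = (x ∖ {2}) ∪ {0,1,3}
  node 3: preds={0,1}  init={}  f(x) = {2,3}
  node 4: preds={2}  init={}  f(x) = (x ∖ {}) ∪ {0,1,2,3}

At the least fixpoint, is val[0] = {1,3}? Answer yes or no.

yes

Iteration log — 9 steps:
  step 1. node 0  ⊔preds={}  new={3}  stable
  step 2. node 1  ⊔preds={3}  new={1,2,3}  old={1,3}  +wl: 
  step 3. node 2  ⊔preds={3}  new={0,1,3}  old={}  +wl: 0
  step 4. node 3  ⊔preds={1,2,3}  new={2,3}  old={}  +wl: 1
  step 5. node 4  ⊔preds={0,1,3}  new={0,1,2,3}  old={}  +wl: 
  step 6. node 0  ⊔preds={0,1,3}  new={1,3}  old={3}  +wl: 2,3
  step 7. node 1  ⊔preds={0,1,2,3}  new={1,2,3}  stable
  step 8. node 2  ⊔preds={1,3}  new={0,1,3}  stable
  step 9. node 3  ⊔preds={1,2,3}  new={2,3}  stable

Least fixpoint reached:
  node 0: {1,3}
  node 1: {1,2,3}
  node 2: {0,1,3}
  node 3: {2,3}
  node 4: {0,1,2,3}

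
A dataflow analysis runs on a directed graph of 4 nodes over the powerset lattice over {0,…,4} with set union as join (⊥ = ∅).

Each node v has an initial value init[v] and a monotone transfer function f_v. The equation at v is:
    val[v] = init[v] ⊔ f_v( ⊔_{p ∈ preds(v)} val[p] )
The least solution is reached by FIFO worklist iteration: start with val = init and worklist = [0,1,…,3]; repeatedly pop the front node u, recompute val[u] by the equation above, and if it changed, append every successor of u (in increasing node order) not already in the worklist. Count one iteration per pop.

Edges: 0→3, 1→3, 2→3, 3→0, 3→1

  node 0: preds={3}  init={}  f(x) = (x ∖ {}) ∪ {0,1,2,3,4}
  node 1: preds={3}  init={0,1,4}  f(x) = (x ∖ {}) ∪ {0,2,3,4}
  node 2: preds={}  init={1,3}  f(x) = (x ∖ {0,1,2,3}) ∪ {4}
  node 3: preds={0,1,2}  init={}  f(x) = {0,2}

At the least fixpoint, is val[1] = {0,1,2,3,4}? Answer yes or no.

yes

Trace (6 dequeues):
  [1] u=0 | in {} | out {0,1,2,3,4} | prev {} | push {}
  [2] u=1 | in {} | out {0,1,2,3,4} | prev {0,1,4} | push {}
  [3] u=2 | in {} | out {1,3,4} | prev {1,3} | push {}
  [4] u=3 | in {0,1,2,3,4} | out {0,2} | prev {} | push {0,1}
  [5] u=0 | in {0,2} | out {0,1,2,3,4} | ==
  [6] u=1 | in {0,2} | out {0,1,2,3,4} | ==

Converged values:
  [0] {0,1,2,3,4}
  [1] {0,1,2,3,4}
  [2] {1,3,4}
  [3] {0,2}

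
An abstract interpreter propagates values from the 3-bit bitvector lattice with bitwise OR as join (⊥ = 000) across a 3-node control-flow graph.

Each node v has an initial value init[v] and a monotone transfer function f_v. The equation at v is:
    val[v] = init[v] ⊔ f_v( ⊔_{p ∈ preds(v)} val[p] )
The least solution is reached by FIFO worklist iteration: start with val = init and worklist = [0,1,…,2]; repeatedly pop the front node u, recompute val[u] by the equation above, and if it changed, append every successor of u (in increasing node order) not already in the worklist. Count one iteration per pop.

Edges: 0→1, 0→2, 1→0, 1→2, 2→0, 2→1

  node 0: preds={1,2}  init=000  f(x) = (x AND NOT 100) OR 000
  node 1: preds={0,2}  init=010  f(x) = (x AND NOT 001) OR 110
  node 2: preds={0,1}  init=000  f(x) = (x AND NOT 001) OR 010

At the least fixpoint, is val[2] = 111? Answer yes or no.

no

Iteration log — 5 steps:
  step 1. node 0  ⊔preds=010  new=010  old=000  +wl: 
  step 2. node 1  ⊔preds=010  new=110  old=010  +wl: 0
  step 3. node 2  ⊔preds=110  new=110  old=000  +wl: 1
  step 4. node 0  ⊔preds=110  new=010  stable
  step 5. node 1  ⊔preds=110  new=110  stable

Least fixpoint reached:
  node 0: 010
  node 1: 110
  node 2: 110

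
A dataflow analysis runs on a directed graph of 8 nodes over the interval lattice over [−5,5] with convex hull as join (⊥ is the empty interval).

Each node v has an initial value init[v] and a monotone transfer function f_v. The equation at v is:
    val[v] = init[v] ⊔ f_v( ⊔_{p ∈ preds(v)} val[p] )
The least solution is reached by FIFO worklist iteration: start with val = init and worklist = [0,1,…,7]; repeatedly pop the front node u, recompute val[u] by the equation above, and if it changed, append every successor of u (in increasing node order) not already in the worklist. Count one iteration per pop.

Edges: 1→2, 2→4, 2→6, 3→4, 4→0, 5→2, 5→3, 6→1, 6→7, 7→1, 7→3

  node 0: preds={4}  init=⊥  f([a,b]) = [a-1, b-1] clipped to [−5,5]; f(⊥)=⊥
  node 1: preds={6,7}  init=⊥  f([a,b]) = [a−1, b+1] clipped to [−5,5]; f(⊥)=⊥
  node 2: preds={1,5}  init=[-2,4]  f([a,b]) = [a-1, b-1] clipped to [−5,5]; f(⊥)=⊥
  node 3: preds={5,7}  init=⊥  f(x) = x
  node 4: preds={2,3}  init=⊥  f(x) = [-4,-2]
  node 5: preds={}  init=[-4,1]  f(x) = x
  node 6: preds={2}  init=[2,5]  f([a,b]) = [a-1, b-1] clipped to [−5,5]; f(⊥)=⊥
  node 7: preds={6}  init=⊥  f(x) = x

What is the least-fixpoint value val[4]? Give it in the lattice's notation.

Iteration log — 13 steps:
  step 1. node 0  ⊔preds=⊥  new=⊥  stable
  step 2. node 1  ⊔preds=[2,5]  new=[1,5]  old=⊥  +wl: 
  step 3. node 2  ⊔preds=[-4,5]  new=[-5,4]  old=[-2,4]  +wl: 
  step 4. node 3  ⊔preds=[-4,1]  new=[-4,1]  old=⊥  +wl: 
  step 5. node 4  ⊔preds=[-5,4]  new=[-4,-2]  old=⊥  +wl: 0
  step 6. node 5  ⊔preds=⊥  new=[-4,1]  stable
  step 7. node 6  ⊔preds=[-5,4]  new=[-5,5]  old=[2,5]  +wl: 1
  step 8. node 7  ⊔preds=[-5,5]  new=[-5,5]  old=⊥  +wl: 3
  step 9. node 0  ⊔preds=[-4,-2]  new=[-5,-3]  old=⊥  +wl: 
  step 10. node 1  ⊔preds=[-5,5]  new=[-5,5]  old=[1,5]  +wl: 2
  step 11. node 3  ⊔preds=[-5,5]  new=[-5,5]  old=[-4,1]  +wl: 4
  step 12. node 2  ⊔preds=[-5,5]  new=[-5,4]  stable
  step 13. node 4  ⊔preds=[-5,5]  new=[-4,-2]  stable

Least fixpoint reached:
  node 0: [-5,-3]
  node 1: [-5,5]
  node 2: [-5,4]
  node 3: [-5,5]
  node 4: [-4,-2]
  node 5: [-4,1]
  node 6: [-5,5]
  node 7: [-5,5]

[-4,-2]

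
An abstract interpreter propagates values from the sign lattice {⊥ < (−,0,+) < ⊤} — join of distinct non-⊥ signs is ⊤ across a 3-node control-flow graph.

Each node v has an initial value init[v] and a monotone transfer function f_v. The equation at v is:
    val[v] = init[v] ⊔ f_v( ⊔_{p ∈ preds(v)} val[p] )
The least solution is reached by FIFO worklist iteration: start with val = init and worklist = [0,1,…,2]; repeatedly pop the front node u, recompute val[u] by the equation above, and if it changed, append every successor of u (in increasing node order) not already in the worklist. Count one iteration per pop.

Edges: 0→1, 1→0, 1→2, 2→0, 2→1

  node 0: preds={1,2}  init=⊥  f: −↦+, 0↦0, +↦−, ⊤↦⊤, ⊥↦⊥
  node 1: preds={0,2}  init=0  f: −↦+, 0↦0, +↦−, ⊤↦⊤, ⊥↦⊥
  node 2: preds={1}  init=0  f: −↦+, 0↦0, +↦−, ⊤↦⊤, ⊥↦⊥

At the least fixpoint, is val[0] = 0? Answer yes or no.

Iteration log — 3 steps:
  step 1. node 0  ⊔preds=0  new=0  old=⊥  +wl: 
  step 2. node 1  ⊔preds=0  new=0  stable
  step 3. node 2  ⊔preds=0  new=0  stable

Least fixpoint reached:
  node 0: 0
  node 1: 0
  node 2: 0

yes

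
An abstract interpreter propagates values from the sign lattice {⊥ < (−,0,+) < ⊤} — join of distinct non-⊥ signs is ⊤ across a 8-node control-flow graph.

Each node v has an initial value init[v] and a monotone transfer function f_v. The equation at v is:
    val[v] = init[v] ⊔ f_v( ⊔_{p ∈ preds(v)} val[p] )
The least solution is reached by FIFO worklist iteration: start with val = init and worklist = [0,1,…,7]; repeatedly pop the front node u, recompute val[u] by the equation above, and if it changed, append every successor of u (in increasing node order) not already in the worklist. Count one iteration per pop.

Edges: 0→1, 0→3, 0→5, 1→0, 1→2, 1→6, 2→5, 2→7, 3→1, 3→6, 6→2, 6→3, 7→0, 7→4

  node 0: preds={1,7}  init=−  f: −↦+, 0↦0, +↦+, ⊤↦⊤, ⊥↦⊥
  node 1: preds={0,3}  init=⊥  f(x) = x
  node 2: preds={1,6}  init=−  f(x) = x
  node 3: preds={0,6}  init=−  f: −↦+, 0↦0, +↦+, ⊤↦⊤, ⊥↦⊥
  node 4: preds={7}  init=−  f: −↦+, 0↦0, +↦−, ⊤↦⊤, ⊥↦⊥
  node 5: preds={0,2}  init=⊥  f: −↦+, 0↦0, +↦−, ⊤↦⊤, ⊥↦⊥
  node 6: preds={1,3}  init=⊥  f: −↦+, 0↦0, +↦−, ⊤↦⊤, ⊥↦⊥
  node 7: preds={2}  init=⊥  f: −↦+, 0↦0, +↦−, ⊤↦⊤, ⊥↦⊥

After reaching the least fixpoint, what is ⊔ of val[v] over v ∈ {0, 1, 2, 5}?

⊤

Worklist (19 pops):
  #1 pop 0: in=⊥ → − (no change)
  #2 pop 1: in=− → − (was ⊥); enqueue [0]
  #3 pop 2: in=− → − (no change)
  #4 pop 3: in=− → ⊤ (was −); enqueue [1]
  #5 pop 4: in=⊥ → − (no change)
  #6 pop 5: in=− → + (was ⊥); enqueue []
  #7 pop 6: in=⊤ → ⊤ (was ⊥); enqueue [2,3]
  #8 pop 7: in=− → + (was ⊥); enqueue [4]
  #9 pop 0: in=⊤ → ⊤ (was −); enqueue [5]
  #10 pop 1: in=⊤ → ⊤ (was −); enqueue [0,6]
  #11 pop 2: in=⊤ → ⊤ (was −); enqueue [7]
  #12 pop 3: in=⊤ → ⊤ (no change)
  #13 pop 4: in=+ → − (no change)
  #14 pop 5: in=⊤ → ⊤ (was +); enqueue []
  #15 pop 0: in=⊤ → ⊤ (no change)
  #16 pop 6: in=⊤ → ⊤ (no change)
  #17 pop 7: in=⊤ → ⊤ (was +); enqueue [0,4]
  #18 pop 0: in=⊤ → ⊤ (no change)
  #19 pop 4: in=⊤ → ⊤ (was −); enqueue []

Fixpoint:
  val[0] = ⊤
  val[1] = ⊤
  val[2] = ⊤
  val[3] = ⊤
  val[4] = ⊤
  val[5] = ⊤
  val[6] = ⊤
  val[7] = ⊤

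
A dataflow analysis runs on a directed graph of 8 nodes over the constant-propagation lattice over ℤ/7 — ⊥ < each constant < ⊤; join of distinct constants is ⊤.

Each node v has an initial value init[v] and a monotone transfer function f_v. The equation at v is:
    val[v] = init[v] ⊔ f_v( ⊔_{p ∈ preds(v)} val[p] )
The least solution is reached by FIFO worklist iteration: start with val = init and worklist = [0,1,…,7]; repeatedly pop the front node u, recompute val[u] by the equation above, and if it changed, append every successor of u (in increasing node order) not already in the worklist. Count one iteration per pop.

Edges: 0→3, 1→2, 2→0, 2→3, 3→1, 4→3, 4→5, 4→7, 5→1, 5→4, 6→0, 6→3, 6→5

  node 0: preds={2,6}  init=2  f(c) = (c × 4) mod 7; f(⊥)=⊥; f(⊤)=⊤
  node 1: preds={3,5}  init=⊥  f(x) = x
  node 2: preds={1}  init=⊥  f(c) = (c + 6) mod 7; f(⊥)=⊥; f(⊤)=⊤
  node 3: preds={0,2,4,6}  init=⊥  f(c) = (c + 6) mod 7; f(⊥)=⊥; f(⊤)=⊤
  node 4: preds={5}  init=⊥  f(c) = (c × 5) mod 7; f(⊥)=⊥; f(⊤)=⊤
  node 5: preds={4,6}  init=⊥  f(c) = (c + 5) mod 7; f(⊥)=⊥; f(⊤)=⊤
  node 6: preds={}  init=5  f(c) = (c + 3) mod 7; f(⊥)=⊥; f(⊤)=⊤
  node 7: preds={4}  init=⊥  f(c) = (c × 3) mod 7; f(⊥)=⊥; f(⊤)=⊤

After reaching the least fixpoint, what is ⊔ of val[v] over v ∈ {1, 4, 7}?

Iteration log — 20 steps:
  step 1. node 0  ⊔preds=5  new=⊤  old=2  +wl: 
  step 2. node 1  ⊔preds=⊥  new=⊥  stable
  step 3. node 2  ⊔preds=⊥  new=⊥  stable
  step 4. node 3  ⊔preds=⊤  new=⊤  old=⊥  +wl: 1
  step 5. node 4  ⊔preds=⊥  new=⊥  stable
  step 6. node 5  ⊔preds=5  new=3  old=⊥  +wl: 4
  step 7. node 6  ⊔preds=⊥  new=5  stable
  step 8. node 7  ⊔preds=⊥  new=⊥  stable
  step 9. node 1  ⊔preds=⊤  new=⊤  old=⊥  +wl: 2
  step 10. node 4  ⊔preds=3  new=1  old=⊥  +wl: 3,5,7
  step 11. node 2  ⊔preds=⊤  new=⊤  old=⊥  +wl: 0
  step 12. node 3  ⊔preds=⊤  new=⊤  stable
  step 13. node 5  ⊔preds=⊤  new=⊤  old=3  +wl: 1,4
  step 14. node 7  ⊔preds=1  new=3  old=⊥  +wl: 
  step 15. node 0  ⊔preds=⊤  new=⊤  stable
  step 16. node 1  ⊔preds=⊤  new=⊤  stable
  step 17. node 4  ⊔preds=⊤  new=⊤  old=1  +wl: 3,5,7
  step 18. node 3  ⊔preds=⊤  new=⊤  stable
  step 19. node 5  ⊔preds=⊤  new=⊤  stable
  step 20. node 7  ⊔preds=⊤  new=⊤  old=3  +wl: 

Least fixpoint reached:
  node 0: ⊤
  node 1: ⊤
  node 2: ⊤
  node 3: ⊤
  node 4: ⊤
  node 5: ⊤
  node 6: 5
  node 7: ⊤

⊤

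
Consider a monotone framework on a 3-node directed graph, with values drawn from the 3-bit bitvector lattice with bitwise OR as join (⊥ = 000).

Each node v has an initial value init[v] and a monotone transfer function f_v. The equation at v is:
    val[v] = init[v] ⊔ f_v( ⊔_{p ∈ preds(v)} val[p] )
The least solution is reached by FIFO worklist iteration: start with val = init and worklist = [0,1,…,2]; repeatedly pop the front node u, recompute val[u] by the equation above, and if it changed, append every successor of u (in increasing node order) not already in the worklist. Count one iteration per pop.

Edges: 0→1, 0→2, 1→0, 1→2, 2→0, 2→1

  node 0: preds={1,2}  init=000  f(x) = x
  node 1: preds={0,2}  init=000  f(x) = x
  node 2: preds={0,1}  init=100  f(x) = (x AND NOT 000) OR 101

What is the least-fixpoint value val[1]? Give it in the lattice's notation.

Worklist (7 pops):
  #1 pop 0: in=100 → 100 (was 000); enqueue []
  #2 pop 1: in=100 → 100 (was 000); enqueue [0]
  #3 pop 2: in=100 → 101 (was 100); enqueue [1]
  #4 pop 0: in=101 → 101 (was 100); enqueue [2]
  #5 pop 1: in=101 → 101 (was 100); enqueue [0]
  #6 pop 2: in=101 → 101 (no change)
  #7 pop 0: in=101 → 101 (no change)

Fixpoint:
  val[0] = 101
  val[1] = 101
  val[2] = 101

101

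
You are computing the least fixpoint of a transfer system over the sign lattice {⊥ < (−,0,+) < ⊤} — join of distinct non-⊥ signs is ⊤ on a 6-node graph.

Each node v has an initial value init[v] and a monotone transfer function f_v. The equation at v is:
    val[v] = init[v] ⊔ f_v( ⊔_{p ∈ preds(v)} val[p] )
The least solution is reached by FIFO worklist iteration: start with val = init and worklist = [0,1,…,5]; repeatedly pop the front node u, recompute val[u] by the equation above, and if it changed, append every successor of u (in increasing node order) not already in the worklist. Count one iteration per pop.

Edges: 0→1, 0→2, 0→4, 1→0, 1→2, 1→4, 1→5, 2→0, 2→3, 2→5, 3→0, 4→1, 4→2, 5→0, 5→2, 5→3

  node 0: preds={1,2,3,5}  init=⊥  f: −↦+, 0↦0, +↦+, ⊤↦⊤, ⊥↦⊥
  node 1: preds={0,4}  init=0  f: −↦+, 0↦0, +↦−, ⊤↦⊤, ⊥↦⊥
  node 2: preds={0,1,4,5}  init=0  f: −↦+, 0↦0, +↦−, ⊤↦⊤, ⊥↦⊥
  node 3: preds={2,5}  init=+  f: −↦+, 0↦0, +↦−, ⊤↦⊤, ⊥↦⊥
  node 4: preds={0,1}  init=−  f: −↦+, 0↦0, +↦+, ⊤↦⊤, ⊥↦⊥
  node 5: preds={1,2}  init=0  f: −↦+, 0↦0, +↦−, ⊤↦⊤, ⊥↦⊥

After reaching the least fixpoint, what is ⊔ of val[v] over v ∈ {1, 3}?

Trace (10 dequeues):
  [1] u=0 | in ⊤ | out ⊤ | prev ⊥ | push {}
  [2] u=1 | in ⊤ | out ⊤ | prev 0 | push {0}
  [3] u=2 | in ⊤ | out ⊤ | prev 0 | push {}
  [4] u=3 | in ⊤ | out ⊤ | prev + | push {}
  [5] u=4 | in ⊤ | out ⊤ | prev − | push {1,2}
  [6] u=5 | in ⊤ | out ⊤ | prev 0 | push {3}
  [7] u=0 | in ⊤ | out ⊤ | ==
  [8] u=1 | in ⊤ | out ⊤ | ==
  [9] u=2 | in ⊤ | out ⊤ | ==
  [10] u=3 | in ⊤ | out ⊤ | ==

Converged values:
  [0] ⊤
  [1] ⊤
  [2] ⊤
  [3] ⊤
  [4] ⊤
  [5] ⊤

⊤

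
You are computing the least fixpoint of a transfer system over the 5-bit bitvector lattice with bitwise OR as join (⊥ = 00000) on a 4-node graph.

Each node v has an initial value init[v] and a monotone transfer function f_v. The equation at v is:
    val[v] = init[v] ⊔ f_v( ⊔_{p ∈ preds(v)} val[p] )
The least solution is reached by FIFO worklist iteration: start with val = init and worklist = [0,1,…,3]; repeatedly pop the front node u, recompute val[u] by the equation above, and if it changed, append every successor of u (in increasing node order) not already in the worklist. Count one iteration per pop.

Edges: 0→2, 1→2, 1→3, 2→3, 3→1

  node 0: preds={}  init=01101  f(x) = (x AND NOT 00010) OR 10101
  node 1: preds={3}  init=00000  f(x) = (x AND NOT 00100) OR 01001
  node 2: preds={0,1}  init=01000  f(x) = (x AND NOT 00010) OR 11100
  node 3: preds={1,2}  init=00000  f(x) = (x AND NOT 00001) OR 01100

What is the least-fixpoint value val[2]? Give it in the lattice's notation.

Worklist (7 pops):
  #1 pop 0: in=00000 → 11101 (was 01101); enqueue []
  #2 pop 1: in=00000 → 01001 (was 00000); enqueue []
  #3 pop 2: in=11101 → 11101 (was 01000); enqueue []
  #4 pop 3: in=11101 → 11100 (was 00000); enqueue [1]
  #5 pop 1: in=11100 → 11001 (was 01001); enqueue [2,3]
  #6 pop 2: in=11101 → 11101 (no change)
  #7 pop 3: in=11101 → 11100 (no change)

Fixpoint:
  val[0] = 11101
  val[1] = 11001
  val[2] = 11101
  val[3] = 11100

11101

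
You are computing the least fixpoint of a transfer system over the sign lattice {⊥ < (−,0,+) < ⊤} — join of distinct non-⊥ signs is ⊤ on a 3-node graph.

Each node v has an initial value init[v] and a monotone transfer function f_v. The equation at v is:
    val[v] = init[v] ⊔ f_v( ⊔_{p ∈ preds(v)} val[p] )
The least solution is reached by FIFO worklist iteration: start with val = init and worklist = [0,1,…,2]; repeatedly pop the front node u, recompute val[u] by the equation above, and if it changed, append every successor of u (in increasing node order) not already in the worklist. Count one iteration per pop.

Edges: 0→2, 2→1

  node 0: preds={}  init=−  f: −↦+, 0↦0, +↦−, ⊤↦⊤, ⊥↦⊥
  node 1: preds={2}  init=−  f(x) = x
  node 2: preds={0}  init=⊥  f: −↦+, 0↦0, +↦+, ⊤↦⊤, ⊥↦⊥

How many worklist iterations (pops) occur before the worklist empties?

Worklist (4 pops):
  #1 pop 0: in=⊥ → − (no change)
  #2 pop 1: in=⊥ → − (no change)
  #3 pop 2: in=− → + (was ⊥); enqueue [1]
  #4 pop 1: in=+ → ⊤ (was −); enqueue []

Fixpoint:
  val[0] = −
  val[1] = ⊤
  val[2] = +

4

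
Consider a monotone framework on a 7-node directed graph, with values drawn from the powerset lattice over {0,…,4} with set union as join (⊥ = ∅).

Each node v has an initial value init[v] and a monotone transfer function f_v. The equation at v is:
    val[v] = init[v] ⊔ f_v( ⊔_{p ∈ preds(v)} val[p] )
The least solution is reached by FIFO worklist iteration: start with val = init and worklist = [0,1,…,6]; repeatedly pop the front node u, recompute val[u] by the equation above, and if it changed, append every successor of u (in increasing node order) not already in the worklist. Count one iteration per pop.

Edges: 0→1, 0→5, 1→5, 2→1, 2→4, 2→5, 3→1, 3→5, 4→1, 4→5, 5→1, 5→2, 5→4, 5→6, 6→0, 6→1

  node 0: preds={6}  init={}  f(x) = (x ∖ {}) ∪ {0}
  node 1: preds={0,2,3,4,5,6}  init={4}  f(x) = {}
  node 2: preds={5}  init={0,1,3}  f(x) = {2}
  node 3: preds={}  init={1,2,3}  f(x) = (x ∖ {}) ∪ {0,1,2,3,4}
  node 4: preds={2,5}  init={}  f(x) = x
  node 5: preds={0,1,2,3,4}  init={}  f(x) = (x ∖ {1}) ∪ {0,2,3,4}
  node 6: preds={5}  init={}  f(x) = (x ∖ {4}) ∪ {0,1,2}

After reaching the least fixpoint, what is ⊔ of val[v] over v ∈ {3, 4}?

{0,1,2,3,4}

Iteration log — 13 steps:
  step 1. node 0  ⊔preds={}  new={0}  old={}  +wl: 
  step 2. node 1  ⊔preds={0,1,2,3}  new={4}  stable
  step 3. node 2  ⊔preds={}  new={0,1,2,3}  old={0,1,3}  +wl: 1
  step 4. node 3  ⊔preds={}  new={0,1,2,3,4}  old={1,2,3}  +wl: 
  step 5. node 4  ⊔preds={0,1,2,3}  new={0,1,2,3}  old={}  +wl: 
  step 6. node 5  ⊔preds={0,1,2,3,4}  new={0,2,3,4}  old={}  +wl: 2,4
  step 7. node 6  ⊔preds={0,2,3,4}  new={0,1,2,3}  old={}  +wl: 0
  step 8. node 1  ⊔preds={0,1,2,3,4}  new={4}  stable
  step 9. node 2  ⊔preds={0,2,3,4}  new={0,1,2,3}  stable
  step 10. node 4  ⊔preds={0,1,2,3,4}  new={0,1,2,3,4}  old={0,1,2,3}  +wl: 1,5
  step 11. node 0  ⊔preds={0,1,2,3}  new={0,1,2,3}  old={0}  +wl: 
  step 12. node 1  ⊔preds={0,1,2,3,4}  new={4}  stable
  step 13. node 5  ⊔preds={0,1,2,3,4}  new={0,2,3,4}  stable

Least fixpoint reached:
  node 0: {0,1,2,3}
  node 1: {4}
  node 2: {0,1,2,3}
  node 3: {0,1,2,3,4}
  node 4: {0,1,2,3,4}
  node 5: {0,2,3,4}
  node 6: {0,1,2,3}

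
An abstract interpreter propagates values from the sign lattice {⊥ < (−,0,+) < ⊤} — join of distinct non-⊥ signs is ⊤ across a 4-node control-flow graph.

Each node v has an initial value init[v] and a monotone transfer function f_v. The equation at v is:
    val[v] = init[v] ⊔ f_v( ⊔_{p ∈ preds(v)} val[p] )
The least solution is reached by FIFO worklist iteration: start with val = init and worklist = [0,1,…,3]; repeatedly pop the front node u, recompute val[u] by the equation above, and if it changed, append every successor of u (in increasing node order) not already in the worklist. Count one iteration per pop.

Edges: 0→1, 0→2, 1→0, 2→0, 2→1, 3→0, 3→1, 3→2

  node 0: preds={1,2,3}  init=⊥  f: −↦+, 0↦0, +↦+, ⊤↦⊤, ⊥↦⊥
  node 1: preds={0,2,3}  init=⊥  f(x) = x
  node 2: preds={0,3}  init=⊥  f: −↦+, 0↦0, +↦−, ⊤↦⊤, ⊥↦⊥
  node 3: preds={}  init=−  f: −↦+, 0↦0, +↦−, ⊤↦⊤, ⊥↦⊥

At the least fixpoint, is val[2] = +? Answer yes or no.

no

Worklist (7 pops):
  #1 pop 0: in=− → + (was ⊥); enqueue []
  #2 pop 1: in=⊤ → ⊤ (was ⊥); enqueue [0]
  #3 pop 2: in=⊤ → ⊤ (was ⊥); enqueue [1]
  #4 pop 3: in=⊥ → − (no change)
  #5 pop 0: in=⊤ → ⊤ (was +); enqueue [2]
  #6 pop 1: in=⊤ → ⊤ (no change)
  #7 pop 2: in=⊤ → ⊤ (no change)

Fixpoint:
  val[0] = ⊤
  val[1] = ⊤
  val[2] = ⊤
  val[3] = −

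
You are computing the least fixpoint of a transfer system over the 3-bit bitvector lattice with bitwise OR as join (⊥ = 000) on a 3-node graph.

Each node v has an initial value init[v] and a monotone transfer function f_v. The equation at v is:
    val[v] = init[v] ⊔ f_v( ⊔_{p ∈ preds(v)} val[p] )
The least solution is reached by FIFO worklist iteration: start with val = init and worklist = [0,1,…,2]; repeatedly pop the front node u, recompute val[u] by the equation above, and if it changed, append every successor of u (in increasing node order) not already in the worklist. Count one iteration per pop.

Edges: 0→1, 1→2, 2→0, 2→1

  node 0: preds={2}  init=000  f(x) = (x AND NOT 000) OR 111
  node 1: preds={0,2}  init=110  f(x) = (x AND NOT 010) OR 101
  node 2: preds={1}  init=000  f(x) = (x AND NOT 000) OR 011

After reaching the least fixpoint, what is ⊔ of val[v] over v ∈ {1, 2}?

111

Iteration log — 5 steps:
  step 1. node 0  ⊔preds=000  new=111  old=000  +wl: 
  step 2. node 1  ⊔preds=111  new=111  old=110  +wl: 
  step 3. node 2  ⊔preds=111  new=111  old=000  +wl: 0,1
  step 4. node 0  ⊔preds=111  new=111  stable
  step 5. node 1  ⊔preds=111  new=111  stable

Least fixpoint reached:
  node 0: 111
  node 1: 111
  node 2: 111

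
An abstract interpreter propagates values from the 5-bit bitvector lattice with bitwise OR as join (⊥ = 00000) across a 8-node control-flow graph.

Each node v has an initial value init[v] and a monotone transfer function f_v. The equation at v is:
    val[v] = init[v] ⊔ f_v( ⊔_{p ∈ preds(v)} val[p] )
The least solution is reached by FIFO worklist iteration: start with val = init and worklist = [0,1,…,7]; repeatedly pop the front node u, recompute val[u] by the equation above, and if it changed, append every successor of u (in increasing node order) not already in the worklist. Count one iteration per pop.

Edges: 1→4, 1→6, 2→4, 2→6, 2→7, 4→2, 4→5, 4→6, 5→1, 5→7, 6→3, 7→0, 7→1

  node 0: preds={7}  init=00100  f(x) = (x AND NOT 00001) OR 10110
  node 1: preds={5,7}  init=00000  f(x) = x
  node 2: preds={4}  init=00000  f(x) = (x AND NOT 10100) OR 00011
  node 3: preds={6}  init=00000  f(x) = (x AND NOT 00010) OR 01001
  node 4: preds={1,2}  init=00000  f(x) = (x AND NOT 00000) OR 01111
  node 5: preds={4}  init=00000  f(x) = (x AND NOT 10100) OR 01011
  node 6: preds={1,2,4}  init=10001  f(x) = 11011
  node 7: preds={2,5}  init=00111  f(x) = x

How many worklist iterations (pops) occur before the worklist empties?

15

Iteration log — 15 steps:
  step 1. node 0  ⊔preds=00111  new=10110  old=00100  +wl: 
  step 2. node 1  ⊔preds=00111  new=00111  old=00000  +wl: 
  step 3. node 2  ⊔preds=00000  new=00011  old=00000  +wl: 
  step 4. node 3  ⊔preds=10001  new=11001  old=00000  +wl: 
  step 5. node 4  ⊔preds=00111  new=01111  old=00000  +wl: 2
  step 6. node 5  ⊔preds=01111  new=01011  old=00000  +wl: 1
  step 7. node 6  ⊔preds=01111  new=11011  old=10001  +wl: 3
  step 8. node 7  ⊔preds=01011  new=01111  old=00111  +wl: 0
  step 9. node 2  ⊔preds=01111  new=01011  old=00011  +wl: 4,6,7
  step 10. node 1  ⊔preds=01111  new=01111  old=00111  +wl: 
  step 11. node 3  ⊔preds=11011  new=11001  stable
  step 12. node 0  ⊔preds=01111  new=11110  old=10110  +wl: 
  step 13. node 4  ⊔preds=01111  new=01111  stable
  step 14. node 6  ⊔preds=01111  new=11011  stable
  step 15. node 7  ⊔preds=01011  new=01111  stable

Least fixpoint reached:
  node 0: 11110
  node 1: 01111
  node 2: 01011
  node 3: 11001
  node 4: 01111
  node 5: 01011
  node 6: 11011
  node 7: 01111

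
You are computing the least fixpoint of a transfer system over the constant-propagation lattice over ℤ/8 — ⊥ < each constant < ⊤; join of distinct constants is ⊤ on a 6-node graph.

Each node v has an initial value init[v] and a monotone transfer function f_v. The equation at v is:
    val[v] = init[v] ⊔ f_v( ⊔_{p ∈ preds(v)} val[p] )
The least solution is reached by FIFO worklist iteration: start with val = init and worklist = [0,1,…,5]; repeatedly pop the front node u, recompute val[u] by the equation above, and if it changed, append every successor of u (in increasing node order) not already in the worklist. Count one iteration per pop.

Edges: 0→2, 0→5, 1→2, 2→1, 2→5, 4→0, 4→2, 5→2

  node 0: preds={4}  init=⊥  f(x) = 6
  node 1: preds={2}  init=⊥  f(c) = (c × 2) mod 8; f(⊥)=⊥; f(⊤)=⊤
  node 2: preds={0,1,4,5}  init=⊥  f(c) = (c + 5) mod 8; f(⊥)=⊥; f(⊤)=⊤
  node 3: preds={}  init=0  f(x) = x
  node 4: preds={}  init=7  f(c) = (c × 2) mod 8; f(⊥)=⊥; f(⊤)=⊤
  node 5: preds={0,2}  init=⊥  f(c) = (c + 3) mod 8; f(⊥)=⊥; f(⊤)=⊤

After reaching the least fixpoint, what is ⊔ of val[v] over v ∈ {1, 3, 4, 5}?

Worklist (8 pops):
  #1 pop 0: in=7 → 6 (was ⊥); enqueue []
  #2 pop 1: in=⊥ → ⊥ (no change)
  #3 pop 2: in=⊤ → ⊤ (was ⊥); enqueue [1]
  #4 pop 3: in=⊥ → 0 (no change)
  #5 pop 4: in=⊥ → 7 (no change)
  #6 pop 5: in=⊤ → ⊤ (was ⊥); enqueue [2]
  #7 pop 1: in=⊤ → ⊤ (was ⊥); enqueue []
  #8 pop 2: in=⊤ → ⊤ (no change)

Fixpoint:
  val[0] = 6
  val[1] = ⊤
  val[2] = ⊤
  val[3] = 0
  val[4] = 7
  val[5] = ⊤

⊤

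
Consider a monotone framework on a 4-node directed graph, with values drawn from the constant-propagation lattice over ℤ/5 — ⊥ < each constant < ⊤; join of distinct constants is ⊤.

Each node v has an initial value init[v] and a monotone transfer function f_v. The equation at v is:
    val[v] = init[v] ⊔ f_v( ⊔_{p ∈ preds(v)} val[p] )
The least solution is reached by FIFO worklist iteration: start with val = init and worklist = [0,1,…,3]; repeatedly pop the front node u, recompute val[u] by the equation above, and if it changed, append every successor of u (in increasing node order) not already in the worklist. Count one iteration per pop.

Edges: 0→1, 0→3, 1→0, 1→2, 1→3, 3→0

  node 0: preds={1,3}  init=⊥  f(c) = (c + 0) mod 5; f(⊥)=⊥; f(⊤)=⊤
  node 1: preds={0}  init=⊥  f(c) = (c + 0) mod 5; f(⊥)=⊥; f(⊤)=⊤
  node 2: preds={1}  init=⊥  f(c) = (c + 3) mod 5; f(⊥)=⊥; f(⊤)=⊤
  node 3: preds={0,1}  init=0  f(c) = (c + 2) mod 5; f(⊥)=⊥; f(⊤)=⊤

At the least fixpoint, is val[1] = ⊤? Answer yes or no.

yes

Iteration log — 9 steps:
  step 1. node 0  ⊔preds=0  new=0  old=⊥  +wl: 
  step 2. node 1  ⊔preds=0  new=0  old=⊥  +wl: 0
  step 3. node 2  ⊔preds=0  new=3  old=⊥  +wl: 
  step 4. node 3  ⊔preds=0  new=⊤  old=0  +wl: 
  step 5. node 0  ⊔preds=⊤  new=⊤  old=0  +wl: 1,3
  step 6. node 1  ⊔preds=⊤  new=⊤  old=0  +wl: 0,2
  step 7. node 3  ⊔preds=⊤  new=⊤  stable
  step 8. node 0  ⊔preds=⊤  new=⊤  stable
  step 9. node 2  ⊔preds=⊤  new=⊤  old=3  +wl: 

Least fixpoint reached:
  node 0: ⊤
  node 1: ⊤
  node 2: ⊤
  node 3: ⊤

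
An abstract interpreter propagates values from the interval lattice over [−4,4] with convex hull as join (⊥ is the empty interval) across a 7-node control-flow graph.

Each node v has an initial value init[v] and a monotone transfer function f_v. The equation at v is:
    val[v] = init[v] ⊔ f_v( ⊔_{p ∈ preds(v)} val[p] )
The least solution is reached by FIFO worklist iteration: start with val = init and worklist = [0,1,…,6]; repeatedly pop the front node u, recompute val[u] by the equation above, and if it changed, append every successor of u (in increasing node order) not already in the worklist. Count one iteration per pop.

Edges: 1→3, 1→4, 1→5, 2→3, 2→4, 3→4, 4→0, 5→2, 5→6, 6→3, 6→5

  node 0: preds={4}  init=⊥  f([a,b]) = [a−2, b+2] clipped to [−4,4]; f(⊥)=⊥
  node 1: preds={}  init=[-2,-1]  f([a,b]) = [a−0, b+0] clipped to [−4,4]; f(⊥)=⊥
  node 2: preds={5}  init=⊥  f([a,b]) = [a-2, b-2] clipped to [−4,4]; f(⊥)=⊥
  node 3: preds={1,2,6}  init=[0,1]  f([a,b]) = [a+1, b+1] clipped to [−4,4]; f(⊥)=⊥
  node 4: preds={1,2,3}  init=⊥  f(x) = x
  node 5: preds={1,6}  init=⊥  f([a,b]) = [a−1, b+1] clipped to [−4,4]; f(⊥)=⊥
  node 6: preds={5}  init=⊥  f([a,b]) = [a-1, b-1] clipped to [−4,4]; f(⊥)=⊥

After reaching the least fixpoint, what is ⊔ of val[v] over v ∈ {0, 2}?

[-4,3]

Trace (15 dequeues):
  [1] u=0 | in ⊥ | out ⊥ | ==
  [2] u=1 | in ⊥ | out [-2,-1] | ==
  [3] u=2 | in ⊥ | out ⊥ | ==
  [4] u=3 | in [-2,-1] | out [-1,1] | prev [0,1] | push {}
  [5] u=4 | in [-2,1] | out [-2,1] | prev ⊥ | push {0}
  [6] u=5 | in [-2,-1] | out [-3,0] | prev ⊥ | push {2}
  [7] u=6 | in [-3,0] | out [-4,-1] | prev ⊥ | push {3,5}
  [8] u=0 | in [-2,1] | out [-4,3] | prev ⊥ | push {}
  [9] u=2 | in [-3,0] | out [-4,-2] | prev ⊥ | push {4}
  [10] u=3 | in [-4,-1] | out [-3,1] | prev [-1,1] | push {}
  [11] u=5 | in [-4,-1] | out [-4,0] | prev [-3,0] | push {2,6}
  [12] u=4 | in [-4,1] | out [-4,1] | prev [-2,1] | push {0}
  [13] u=2 | in [-4,0] | out [-4,-2] | ==
  [14] u=6 | in [-4,0] | out [-4,-1] | ==
  [15] u=0 | in [-4,1] | out [-4,3] | ==

Converged values:
  [0] [-4,3]
  [1] [-2,-1]
  [2] [-4,-2]
  [3] [-3,1]
  [4] [-4,1]
  [5] [-4,0]
  [6] [-4,-1]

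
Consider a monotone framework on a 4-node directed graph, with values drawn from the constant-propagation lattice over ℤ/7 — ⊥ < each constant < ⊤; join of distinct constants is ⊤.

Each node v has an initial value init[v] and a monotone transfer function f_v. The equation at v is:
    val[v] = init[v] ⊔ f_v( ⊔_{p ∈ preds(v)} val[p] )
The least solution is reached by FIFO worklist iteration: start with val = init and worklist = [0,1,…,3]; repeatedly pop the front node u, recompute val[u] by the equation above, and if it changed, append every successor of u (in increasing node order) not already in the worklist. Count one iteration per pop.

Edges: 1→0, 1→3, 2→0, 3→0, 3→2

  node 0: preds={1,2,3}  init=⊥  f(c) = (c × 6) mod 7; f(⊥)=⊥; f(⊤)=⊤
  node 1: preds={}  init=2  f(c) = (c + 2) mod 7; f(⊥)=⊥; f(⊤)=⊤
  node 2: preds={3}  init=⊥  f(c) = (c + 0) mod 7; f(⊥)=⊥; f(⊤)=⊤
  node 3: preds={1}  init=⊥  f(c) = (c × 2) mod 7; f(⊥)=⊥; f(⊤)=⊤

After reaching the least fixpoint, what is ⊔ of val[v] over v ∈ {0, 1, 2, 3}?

Trace (7 dequeues):
  [1] u=0 | in 2 | out 5 | prev ⊥ | push {}
  [2] u=1 | in ⊥ | out 2 | ==
  [3] u=2 | in ⊥ | out ⊥ | ==
  [4] u=3 | in 2 | out 4 | prev ⊥ | push {0,2}
  [5] u=0 | in ⊤ | out ⊤ | prev 5 | push {}
  [6] u=2 | in 4 | out 4 | prev ⊥ | push {0}
  [7] u=0 | in ⊤ | out ⊤ | ==

Converged values:
  [0] ⊤
  [1] 2
  [2] 4
  [3] 4

⊤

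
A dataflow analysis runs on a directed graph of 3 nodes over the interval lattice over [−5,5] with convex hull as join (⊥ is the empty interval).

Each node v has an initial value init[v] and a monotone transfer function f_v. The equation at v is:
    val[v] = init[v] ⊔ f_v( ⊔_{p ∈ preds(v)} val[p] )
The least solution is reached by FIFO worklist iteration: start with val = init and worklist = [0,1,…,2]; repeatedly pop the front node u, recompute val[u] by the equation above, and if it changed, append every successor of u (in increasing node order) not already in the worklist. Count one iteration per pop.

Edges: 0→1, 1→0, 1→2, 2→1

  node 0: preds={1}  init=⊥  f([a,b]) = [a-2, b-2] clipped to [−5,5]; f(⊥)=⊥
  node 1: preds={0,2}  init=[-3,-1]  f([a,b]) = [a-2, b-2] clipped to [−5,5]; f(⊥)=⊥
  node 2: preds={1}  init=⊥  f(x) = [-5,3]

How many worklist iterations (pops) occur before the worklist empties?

Trace (8 dequeues):
  [1] u=0 | in [-3,-1] | out [-5,-3] | prev ⊥ | push {}
  [2] u=1 | in [-5,-3] | out [-5,-1] | prev [-3,-1] | push {0}
  [3] u=2 | in [-5,-1] | out [-5,3] | prev ⊥ | push {1}
  [4] u=0 | in [-5,-1] | out [-5,-3] | ==
  [5] u=1 | in [-5,3] | out [-5,1] | prev [-5,-1] | push {0,2}
  [6] u=0 | in [-5,1] | out [-5,-1] | prev [-5,-3] | push {1}
  [7] u=2 | in [-5,1] | out [-5,3] | ==
  [8] u=1 | in [-5,3] | out [-5,1] | ==

Converged values:
  [0] [-5,-1]
  [1] [-5,1]
  [2] [-5,3]

8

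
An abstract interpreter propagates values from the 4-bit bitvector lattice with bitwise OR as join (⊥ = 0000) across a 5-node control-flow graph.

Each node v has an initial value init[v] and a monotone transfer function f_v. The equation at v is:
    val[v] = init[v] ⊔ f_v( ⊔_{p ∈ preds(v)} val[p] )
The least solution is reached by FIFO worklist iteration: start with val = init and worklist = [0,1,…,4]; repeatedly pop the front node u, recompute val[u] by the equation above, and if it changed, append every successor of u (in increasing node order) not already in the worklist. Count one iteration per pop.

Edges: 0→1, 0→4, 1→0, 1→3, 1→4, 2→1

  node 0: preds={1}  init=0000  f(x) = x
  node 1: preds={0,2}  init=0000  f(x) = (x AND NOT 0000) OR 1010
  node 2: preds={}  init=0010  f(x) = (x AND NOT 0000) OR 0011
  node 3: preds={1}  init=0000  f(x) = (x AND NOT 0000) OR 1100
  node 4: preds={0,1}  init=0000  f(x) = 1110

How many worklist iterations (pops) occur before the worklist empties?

12

Worklist (12 pops):
  #1 pop 0: in=0000 → 0000 (no change)
  #2 pop 1: in=0010 → 1010 (was 0000); enqueue [0]
  #3 pop 2: in=0000 → 0011 (was 0010); enqueue [1]
  #4 pop 3: in=1010 → 1110 (was 0000); enqueue []
  #5 pop 4: in=1010 → 1110 (was 0000); enqueue []
  #6 pop 0: in=1010 → 1010 (was 0000); enqueue [4]
  #7 pop 1: in=1011 → 1011 (was 1010); enqueue [0,3]
  #8 pop 4: in=1011 → 1110 (no change)
  #9 pop 0: in=1011 → 1011 (was 1010); enqueue [1,4]
  #10 pop 3: in=1011 → 1111 (was 1110); enqueue []
  #11 pop 1: in=1011 → 1011 (no change)
  #12 pop 4: in=1011 → 1110 (no change)

Fixpoint:
  val[0] = 1011
  val[1] = 1011
  val[2] = 0011
  val[3] = 1111
  val[4] = 1110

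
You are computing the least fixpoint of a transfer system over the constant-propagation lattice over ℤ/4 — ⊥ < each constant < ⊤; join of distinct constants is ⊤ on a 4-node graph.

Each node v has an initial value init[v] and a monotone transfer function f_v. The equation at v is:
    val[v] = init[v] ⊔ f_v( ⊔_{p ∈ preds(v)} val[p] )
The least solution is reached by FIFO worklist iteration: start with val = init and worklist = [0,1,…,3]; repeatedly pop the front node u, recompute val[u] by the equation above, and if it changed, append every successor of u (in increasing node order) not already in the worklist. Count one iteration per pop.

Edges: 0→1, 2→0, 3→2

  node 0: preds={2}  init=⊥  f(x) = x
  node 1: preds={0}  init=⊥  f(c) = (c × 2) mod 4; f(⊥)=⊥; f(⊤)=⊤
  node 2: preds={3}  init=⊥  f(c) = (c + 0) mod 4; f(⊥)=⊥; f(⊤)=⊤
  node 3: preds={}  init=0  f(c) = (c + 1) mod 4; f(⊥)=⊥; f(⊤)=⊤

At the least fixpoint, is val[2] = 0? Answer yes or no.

yes

Iteration log — 6 steps:
  step 1. node 0  ⊔preds=⊥  new=⊥  stable
  step 2. node 1  ⊔preds=⊥  new=⊥  stable
  step 3. node 2  ⊔preds=0  new=0  old=⊥  +wl: 0
  step 4. node 3  ⊔preds=⊥  new=0  stable
  step 5. node 0  ⊔preds=0  new=0  old=⊥  +wl: 1
  step 6. node 1  ⊔preds=0  new=0  old=⊥  +wl: 

Least fixpoint reached:
  node 0: 0
  node 1: 0
  node 2: 0
  node 3: 0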